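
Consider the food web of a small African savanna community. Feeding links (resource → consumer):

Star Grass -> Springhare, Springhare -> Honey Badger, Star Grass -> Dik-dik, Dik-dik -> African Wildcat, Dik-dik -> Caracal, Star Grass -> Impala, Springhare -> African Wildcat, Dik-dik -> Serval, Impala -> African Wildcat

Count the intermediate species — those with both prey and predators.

Intermediate species (has both prey and predators): Dik-dik, Impala, Springhare.
Count: 3.

3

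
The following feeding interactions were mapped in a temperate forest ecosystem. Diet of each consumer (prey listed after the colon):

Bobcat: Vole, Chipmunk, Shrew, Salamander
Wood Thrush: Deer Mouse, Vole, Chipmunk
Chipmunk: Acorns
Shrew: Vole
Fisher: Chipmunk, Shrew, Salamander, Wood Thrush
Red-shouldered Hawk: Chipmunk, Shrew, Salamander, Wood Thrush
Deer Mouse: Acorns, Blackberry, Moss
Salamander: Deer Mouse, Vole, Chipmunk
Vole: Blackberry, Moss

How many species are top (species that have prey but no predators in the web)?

Top species (has prey, but nothing eats it): Bobcat, Fisher, Red-shouldered Hawk.
Count: 3.

3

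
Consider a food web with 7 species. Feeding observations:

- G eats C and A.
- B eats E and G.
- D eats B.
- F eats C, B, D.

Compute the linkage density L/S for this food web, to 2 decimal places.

There are L = 8 links among S = 7 species.
L/S = 8/7 = 1.1429 ≈ 1.14.

L/S = 1.14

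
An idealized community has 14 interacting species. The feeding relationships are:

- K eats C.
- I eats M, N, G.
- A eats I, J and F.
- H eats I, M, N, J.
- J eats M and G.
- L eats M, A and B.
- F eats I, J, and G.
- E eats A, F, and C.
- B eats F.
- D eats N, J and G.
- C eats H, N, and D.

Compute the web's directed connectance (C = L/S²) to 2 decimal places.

The web has S = 14 species and L = 29 feeding links.
C = L / S² = 29 / 196 = 0.1480 ≈ 0.15.

C = 0.15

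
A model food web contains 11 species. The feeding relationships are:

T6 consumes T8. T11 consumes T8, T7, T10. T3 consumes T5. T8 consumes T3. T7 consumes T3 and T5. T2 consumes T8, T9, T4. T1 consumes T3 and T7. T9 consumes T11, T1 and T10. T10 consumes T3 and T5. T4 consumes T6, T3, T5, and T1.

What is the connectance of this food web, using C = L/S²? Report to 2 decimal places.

The web has S = 11 species and L = 22 feeding links.
C = L / S² = 22 / 121 = 0.1818 ≈ 0.18.

C = 0.18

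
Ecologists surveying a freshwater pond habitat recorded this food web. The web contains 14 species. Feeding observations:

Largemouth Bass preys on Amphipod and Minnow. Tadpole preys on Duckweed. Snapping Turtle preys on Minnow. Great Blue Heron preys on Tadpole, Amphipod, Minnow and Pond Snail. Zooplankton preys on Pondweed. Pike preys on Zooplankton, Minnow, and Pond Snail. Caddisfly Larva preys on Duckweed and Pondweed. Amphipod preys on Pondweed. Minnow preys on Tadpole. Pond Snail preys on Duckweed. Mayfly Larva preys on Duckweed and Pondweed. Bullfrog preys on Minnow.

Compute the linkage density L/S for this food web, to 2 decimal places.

L/S = 1.43

There are L = 20 links among S = 14 species.
L/S = 20/14 = 1.4286 ≈ 1.43.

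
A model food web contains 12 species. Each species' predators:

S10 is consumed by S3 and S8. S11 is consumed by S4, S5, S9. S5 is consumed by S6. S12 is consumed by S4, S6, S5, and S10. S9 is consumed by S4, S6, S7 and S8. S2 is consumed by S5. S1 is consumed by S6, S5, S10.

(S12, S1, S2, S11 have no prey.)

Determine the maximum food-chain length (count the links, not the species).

One longest chain: S11 → S9 → S8.
It has 3 species and 2 links.

2 links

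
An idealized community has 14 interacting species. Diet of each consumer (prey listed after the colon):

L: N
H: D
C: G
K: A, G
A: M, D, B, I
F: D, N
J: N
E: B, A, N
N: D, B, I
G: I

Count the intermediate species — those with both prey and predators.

Intermediate species (has both prey and predators): A, G, N.
Count: 3.

3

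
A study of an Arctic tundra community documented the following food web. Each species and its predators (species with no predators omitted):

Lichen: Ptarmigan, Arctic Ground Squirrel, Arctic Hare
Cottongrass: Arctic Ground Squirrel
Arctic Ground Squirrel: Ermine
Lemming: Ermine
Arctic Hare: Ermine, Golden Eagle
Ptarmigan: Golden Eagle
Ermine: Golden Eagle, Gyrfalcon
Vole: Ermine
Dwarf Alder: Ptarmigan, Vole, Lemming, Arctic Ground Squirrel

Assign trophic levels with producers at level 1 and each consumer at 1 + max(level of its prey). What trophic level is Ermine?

Trophic level 3

Dwarf Alder is a producer → level 1.
Vole eats Dwarf Alder → level 2.
Ermine eats Vole (level 2); other prey at levels: Lemming 2, Arctic Ground Squirrel 2, Arctic Hare 2 → level 3.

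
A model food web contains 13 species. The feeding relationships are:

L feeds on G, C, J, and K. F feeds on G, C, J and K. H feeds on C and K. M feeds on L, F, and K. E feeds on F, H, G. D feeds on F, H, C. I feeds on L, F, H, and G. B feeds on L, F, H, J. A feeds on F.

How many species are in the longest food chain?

3 species

One longest chain: G → F → E.
It has 3 species and 2 links.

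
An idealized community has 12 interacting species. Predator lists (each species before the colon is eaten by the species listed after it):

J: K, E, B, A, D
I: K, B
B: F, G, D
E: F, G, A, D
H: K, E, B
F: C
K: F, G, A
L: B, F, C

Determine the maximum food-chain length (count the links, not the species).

One longest chain: I → K → F → C.
It has 4 species and 3 links.

3 links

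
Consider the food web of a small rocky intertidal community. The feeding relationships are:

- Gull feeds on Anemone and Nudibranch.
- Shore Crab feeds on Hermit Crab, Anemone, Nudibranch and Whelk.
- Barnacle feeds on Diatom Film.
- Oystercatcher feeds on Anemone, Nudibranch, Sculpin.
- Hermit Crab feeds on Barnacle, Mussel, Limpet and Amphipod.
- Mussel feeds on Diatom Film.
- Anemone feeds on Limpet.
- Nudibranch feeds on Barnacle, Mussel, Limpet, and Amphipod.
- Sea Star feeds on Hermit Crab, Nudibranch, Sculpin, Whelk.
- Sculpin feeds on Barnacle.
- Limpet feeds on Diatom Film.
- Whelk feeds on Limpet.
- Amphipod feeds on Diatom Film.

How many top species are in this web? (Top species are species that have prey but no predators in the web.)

4

Top species (has prey, but nothing eats it): Sea Star, Gull, Shore Crab, Oystercatcher.
Count: 4.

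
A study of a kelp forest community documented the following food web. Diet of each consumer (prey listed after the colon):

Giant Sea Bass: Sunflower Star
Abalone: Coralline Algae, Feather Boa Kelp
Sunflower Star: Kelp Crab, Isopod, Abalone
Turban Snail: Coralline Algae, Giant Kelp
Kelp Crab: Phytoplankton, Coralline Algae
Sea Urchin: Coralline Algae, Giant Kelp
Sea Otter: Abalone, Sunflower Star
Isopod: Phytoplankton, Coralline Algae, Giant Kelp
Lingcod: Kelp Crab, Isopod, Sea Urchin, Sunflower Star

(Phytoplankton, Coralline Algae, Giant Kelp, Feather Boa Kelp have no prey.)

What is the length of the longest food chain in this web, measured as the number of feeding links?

3 links

One longest chain: Phytoplankton → Kelp Crab → Sunflower Star → Giant Sea Bass.
It has 4 species and 3 links.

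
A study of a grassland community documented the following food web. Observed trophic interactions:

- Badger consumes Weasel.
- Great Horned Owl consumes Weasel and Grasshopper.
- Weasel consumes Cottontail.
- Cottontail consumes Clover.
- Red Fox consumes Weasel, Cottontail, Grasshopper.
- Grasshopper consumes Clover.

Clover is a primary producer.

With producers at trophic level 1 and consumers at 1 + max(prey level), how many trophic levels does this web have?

Producers (level 1): Clover.
Clover → Cottontail → Weasel → Badger gives Badger level 4.
No species has a prey at level 4, so no species reaches level 5.

4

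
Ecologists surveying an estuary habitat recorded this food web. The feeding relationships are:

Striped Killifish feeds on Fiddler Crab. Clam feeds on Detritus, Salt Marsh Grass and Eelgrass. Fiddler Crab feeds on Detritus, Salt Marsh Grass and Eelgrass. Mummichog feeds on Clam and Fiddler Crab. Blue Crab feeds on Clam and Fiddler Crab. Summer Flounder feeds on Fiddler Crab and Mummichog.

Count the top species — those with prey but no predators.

Top species (has prey, but nothing eats it): Blue Crab, Striped Killifish, Summer Flounder.
Count: 3.

3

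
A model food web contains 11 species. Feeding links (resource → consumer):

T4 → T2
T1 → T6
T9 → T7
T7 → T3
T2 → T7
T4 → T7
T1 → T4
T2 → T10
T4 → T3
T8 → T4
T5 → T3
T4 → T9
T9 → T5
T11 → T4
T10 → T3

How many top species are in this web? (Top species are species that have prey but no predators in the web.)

Top species (has prey, but nothing eats it): T6, T3.
Count: 2.

2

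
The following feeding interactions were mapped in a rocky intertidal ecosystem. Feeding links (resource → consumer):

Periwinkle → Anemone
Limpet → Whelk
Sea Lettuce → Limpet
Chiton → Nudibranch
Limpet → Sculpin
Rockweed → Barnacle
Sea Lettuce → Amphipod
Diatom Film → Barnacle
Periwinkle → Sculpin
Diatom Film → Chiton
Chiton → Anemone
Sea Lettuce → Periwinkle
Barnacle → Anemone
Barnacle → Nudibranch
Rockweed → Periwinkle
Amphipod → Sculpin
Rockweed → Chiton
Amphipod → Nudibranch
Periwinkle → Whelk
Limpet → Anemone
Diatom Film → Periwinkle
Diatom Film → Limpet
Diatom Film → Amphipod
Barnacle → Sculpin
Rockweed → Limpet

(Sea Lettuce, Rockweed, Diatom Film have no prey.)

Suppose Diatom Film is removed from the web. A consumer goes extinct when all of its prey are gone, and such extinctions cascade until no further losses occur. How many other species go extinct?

0

Remove Diatom Film.
Every predator of it retains at least one other prey: Periwinkle still has Sea Lettuce, Rockweed; Barnacle still has Rockweed; Limpet still has Sea Lettuce, Rockweed; Amphipod still has Sea Lettuce; Chiton still has Rockweed.
No consumer loses all prey, so no secondary extinctions occur.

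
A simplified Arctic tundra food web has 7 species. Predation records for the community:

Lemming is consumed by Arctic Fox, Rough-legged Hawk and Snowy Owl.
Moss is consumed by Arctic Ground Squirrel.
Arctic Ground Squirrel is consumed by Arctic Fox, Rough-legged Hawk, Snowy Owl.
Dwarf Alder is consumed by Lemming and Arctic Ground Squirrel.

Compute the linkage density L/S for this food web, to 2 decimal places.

There are L = 9 links among S = 7 species.
L/S = 9/7 = 1.2857 ≈ 1.29.

L/S = 1.29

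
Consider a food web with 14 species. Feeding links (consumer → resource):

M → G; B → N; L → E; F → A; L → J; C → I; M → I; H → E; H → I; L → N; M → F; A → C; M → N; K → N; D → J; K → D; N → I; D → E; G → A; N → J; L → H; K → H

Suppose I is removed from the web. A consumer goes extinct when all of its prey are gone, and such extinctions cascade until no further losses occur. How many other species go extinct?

4

Remove I.
Round 1: C (all prey gone) → extinct.
Round 2: A (all prey gone) → extinct.
Round 3: F (all prey gone), G (all prey gone) → extinct.
No further losses. Total secondary extinctions: 4.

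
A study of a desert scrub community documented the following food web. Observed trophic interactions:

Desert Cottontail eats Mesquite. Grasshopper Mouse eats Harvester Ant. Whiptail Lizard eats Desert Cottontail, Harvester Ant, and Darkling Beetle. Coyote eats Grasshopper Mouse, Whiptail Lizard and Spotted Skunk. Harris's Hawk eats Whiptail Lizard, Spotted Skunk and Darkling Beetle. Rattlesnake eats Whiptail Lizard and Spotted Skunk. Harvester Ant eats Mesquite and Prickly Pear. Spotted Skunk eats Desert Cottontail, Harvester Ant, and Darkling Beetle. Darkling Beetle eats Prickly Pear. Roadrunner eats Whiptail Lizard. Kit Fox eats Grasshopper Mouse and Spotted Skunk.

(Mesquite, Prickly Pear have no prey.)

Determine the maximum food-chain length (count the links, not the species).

3 links

One longest chain: Mesquite → Desert Cottontail → Whiptail Lizard → Harris's Hawk.
It has 4 species and 3 links.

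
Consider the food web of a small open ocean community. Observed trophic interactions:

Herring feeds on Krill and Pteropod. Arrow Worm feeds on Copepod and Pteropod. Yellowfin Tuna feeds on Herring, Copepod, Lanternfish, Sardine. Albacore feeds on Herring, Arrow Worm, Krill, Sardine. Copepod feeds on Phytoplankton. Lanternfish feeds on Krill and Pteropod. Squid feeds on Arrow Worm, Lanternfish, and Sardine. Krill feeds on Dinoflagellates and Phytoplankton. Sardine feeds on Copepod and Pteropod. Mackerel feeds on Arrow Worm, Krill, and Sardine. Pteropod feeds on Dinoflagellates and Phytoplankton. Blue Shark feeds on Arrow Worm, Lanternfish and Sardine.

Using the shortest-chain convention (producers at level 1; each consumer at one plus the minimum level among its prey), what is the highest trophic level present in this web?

4

Producers (level 1): Phytoplankton, Dinoflagellates.
Following each consumer down to its lowest-level prey: Phytoplankton → Pteropod → Sardine → Squid (levels 1 through 4).
All prey of Squid (Sardine 3, Arrow Worm 3, Lanternfish 3) are at level 3 or above, so Squid is at level 1 + 3 = 4.
Every consumer has at least one prey at level 3 or below, so none exceeds level 4.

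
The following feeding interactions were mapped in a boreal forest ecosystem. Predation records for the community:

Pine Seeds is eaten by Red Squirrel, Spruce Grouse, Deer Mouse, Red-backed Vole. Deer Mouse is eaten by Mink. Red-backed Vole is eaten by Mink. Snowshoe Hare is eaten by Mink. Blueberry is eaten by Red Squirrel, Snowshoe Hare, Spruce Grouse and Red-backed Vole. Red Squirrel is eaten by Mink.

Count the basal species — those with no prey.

2

Basal species (no prey listed): Pine Seeds, Blueberry.
Count: 2.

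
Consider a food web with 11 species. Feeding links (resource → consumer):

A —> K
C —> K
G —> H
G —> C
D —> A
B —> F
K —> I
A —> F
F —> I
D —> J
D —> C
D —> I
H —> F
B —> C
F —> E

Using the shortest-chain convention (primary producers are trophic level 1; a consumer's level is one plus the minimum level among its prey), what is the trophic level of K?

Trophic level 3

D is a producer → level 1.
A eats D → level 2.
K eats A → level 3.
No prey of K is below level 2, so 3 is the minimum.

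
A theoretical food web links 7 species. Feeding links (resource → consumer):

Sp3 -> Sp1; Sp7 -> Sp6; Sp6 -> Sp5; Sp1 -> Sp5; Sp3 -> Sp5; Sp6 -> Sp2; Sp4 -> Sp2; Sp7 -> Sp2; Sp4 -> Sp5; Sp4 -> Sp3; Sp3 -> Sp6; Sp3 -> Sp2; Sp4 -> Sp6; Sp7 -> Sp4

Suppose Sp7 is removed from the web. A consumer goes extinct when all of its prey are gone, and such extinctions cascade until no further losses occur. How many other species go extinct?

Remove Sp7.
Round 1: Sp4 (all prey gone) → extinct.
Round 2: Sp3 (all prey gone) → extinct.
Round 3: Sp6 (all prey gone), Sp1 (all prey gone) → extinct.
Round 4: Sp5 (all prey gone), Sp2 (all prey gone) → extinct.
No further losses. Total secondary extinctions: 6.

6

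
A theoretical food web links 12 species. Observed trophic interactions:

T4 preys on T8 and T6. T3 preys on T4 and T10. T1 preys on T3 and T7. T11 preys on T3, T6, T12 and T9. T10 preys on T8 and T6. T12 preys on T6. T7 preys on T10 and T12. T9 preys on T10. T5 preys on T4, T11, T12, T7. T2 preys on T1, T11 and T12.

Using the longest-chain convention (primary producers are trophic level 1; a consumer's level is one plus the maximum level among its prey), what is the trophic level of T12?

Trophic level 2

T6 is a producer → level 1.
T12 eats T6 → level 2.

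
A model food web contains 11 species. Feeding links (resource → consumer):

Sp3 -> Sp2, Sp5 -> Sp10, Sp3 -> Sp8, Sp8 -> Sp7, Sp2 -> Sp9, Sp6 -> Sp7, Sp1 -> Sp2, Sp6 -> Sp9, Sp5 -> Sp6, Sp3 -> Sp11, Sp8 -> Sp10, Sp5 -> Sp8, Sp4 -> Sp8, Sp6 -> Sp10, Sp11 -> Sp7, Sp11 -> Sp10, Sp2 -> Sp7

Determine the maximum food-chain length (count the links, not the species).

2 links

One longest chain: Sp1 → Sp2 → Sp9.
It has 3 species and 2 links.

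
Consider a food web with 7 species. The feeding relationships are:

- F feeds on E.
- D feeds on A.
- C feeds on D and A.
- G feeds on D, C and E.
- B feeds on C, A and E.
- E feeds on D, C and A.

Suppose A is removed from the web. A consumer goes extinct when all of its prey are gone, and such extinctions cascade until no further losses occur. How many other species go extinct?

Remove A.
Round 1: D (all prey gone) → extinct.
Round 2: C (all prey gone) → extinct.
Round 3: E (all prey gone) → extinct.
Round 4: B (all prey gone), F (all prey gone), G (all prey gone) → extinct.
No further losses. Total secondary extinctions: 6.

6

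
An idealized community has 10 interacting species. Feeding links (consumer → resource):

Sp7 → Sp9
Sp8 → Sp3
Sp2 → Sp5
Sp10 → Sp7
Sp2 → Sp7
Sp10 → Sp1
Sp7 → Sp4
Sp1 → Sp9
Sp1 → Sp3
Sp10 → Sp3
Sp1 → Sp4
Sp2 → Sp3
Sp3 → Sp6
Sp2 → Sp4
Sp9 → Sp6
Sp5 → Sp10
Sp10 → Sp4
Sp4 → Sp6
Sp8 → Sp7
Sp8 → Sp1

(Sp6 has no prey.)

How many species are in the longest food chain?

One longest chain: Sp6 → Sp4 → Sp7 → Sp10 → Sp5 → Sp2.
It has 6 species and 5 links.

6 species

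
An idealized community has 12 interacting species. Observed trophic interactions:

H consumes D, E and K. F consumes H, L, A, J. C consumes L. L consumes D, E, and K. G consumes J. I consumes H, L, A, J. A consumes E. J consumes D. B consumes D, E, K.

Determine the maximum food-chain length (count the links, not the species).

2 links

One longest chain: E → H → I.
It has 3 species and 2 links.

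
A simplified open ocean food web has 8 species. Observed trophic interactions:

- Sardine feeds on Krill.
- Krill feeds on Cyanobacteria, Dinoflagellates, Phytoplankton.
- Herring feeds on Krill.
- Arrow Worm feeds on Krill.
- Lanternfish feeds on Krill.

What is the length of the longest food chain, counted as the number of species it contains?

One longest chain: Dinoflagellates → Krill → Sardine.
It has 3 species and 2 links.

3 species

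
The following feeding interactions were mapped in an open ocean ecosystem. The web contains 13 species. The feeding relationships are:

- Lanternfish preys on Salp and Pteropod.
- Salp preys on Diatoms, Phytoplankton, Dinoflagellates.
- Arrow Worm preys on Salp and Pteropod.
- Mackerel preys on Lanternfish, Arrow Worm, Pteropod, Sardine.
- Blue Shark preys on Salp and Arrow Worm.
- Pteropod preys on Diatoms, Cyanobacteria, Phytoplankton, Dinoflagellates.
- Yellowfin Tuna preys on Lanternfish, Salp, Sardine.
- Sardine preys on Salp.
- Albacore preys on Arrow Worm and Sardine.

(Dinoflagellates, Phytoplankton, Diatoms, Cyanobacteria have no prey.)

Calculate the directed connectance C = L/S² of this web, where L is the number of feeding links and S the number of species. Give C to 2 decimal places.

The web has S = 13 species and L = 23 feeding links.
C = L / S² = 23 / 169 = 0.1361 ≈ 0.14.

C = 0.14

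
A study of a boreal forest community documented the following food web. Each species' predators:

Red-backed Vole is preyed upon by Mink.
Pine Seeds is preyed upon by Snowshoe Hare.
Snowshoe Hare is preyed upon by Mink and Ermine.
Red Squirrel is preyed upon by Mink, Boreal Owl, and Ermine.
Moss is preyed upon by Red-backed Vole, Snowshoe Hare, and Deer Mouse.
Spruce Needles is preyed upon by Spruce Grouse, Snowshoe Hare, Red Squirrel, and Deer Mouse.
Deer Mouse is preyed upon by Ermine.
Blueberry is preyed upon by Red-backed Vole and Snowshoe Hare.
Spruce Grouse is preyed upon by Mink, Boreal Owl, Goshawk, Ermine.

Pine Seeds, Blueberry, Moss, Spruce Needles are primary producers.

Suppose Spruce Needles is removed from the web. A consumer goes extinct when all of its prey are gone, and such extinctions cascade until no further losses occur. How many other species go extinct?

Remove Spruce Needles.
Round 1: Spruce Grouse (all prey gone), Red Squirrel (all prey gone) → extinct.
Round 2: Boreal Owl (all prey gone), Goshawk (all prey gone) → extinct.
No further losses. Total secondary extinctions: 4.

4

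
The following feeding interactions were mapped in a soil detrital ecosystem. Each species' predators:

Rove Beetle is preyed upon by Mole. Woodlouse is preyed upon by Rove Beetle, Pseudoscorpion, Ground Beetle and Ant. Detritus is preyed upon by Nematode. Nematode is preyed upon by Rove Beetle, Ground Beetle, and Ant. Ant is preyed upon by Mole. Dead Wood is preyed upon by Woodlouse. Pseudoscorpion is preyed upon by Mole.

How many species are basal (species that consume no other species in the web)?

2

Basal species (no prey listed): Dead Wood, Detritus.
Count: 2.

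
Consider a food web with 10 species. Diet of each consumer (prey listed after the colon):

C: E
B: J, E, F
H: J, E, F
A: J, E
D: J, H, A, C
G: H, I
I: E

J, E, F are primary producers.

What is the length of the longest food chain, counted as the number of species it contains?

3 species

One longest chain: J → H → D.
It has 3 species and 2 links.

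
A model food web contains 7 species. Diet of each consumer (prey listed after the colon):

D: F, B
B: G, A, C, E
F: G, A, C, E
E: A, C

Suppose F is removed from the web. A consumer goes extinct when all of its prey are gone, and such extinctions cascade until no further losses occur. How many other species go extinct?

0

Remove F.
Every predator of it retains at least one other prey: D still has B.
No consumer loses all prey, so no secondary extinctions occur.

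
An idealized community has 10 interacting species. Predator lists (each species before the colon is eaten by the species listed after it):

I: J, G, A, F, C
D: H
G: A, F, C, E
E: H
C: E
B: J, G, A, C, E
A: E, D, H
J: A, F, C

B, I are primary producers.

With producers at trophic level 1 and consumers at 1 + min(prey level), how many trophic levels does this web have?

Producers (level 1): B, I.
Following each consumer down to its lowest-level prey: B → A → D (levels 1 through 3).
All prey of D (A 2) are at level 2 or above, so D is at level 1 + 2 = 3.
Every consumer has at least one prey at level 2 or below, so none exceeds level 3.

3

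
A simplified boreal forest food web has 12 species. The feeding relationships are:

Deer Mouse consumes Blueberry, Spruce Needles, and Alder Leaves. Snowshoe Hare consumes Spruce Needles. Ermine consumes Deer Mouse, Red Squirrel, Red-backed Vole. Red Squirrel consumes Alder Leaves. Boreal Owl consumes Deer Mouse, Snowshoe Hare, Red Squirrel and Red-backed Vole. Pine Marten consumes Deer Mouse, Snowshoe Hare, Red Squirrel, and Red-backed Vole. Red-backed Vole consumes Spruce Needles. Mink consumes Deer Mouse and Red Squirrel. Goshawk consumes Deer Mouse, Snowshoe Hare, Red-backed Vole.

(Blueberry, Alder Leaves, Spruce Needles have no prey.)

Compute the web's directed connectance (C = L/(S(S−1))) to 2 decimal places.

C = 0.17

The web has S = 12 species and L = 22 feeding links.
C = L / (S(S−1)) = 22 / 132 = 0.1667 ≈ 0.17.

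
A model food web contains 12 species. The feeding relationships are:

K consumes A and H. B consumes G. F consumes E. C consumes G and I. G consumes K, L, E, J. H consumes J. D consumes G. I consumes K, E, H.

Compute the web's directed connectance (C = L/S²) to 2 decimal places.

The web has S = 12 species and L = 15 feeding links.
C = L / S² = 15 / 144 = 0.1042 ≈ 0.10.

C = 0.10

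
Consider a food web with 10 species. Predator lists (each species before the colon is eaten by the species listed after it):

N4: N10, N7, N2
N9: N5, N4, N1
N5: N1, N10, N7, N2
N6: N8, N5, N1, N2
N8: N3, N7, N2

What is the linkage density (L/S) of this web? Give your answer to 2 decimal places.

There are L = 17 links among S = 10 species.
L/S = 17/10 = 1.7000 ≈ 1.70.

L/S = 1.70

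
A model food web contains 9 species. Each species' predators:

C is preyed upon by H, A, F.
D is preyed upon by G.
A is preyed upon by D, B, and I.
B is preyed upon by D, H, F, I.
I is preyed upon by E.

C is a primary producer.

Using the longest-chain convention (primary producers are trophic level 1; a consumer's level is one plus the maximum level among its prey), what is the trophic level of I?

C is a producer → level 1.
A eats C → level 2.
B eats A → level 3.
I eats B (level 3); other prey at levels: A 2 → level 4.

Trophic level 4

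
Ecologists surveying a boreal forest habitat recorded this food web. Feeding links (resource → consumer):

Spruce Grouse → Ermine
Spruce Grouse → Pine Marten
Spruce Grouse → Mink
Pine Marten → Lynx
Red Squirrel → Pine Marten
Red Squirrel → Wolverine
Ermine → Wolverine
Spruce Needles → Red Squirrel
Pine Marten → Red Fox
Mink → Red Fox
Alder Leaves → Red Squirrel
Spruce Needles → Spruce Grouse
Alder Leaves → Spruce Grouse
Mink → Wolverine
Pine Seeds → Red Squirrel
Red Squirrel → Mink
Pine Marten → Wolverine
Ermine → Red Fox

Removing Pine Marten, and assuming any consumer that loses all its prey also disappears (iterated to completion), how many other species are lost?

1

Remove Pine Marten.
Round 1: Lynx (all prey gone) → extinct.
No further losses. Total secondary extinctions: 1.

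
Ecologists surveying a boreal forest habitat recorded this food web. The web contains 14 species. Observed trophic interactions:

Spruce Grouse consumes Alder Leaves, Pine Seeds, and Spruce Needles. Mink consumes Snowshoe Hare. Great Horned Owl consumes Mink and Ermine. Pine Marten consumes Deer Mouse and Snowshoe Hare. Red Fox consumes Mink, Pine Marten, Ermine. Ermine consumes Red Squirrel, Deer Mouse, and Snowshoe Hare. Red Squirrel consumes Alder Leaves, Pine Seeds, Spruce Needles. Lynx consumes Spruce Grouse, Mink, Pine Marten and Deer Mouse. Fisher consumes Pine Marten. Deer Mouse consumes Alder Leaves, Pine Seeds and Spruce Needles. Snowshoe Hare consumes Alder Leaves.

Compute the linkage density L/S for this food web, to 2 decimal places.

There are L = 26 links among S = 14 species.
L/S = 26/14 = 1.8571 ≈ 1.86.

L/S = 1.86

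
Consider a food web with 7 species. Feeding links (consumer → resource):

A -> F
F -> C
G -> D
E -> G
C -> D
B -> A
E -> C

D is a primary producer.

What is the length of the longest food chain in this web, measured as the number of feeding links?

One longest chain: D → C → F → A → B.
It has 5 species and 4 links.

4 links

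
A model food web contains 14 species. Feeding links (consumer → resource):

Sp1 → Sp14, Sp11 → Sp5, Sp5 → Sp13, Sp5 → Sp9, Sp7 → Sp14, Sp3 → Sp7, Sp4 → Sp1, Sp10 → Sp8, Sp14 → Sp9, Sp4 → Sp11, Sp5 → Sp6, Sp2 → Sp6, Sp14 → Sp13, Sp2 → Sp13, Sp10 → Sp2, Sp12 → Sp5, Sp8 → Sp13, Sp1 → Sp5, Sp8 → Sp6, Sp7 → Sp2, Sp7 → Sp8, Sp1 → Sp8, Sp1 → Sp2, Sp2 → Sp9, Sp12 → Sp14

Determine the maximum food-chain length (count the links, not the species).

3 links

One longest chain: Sp9 → Sp14 → Sp7 → Sp3.
It has 4 species and 3 links.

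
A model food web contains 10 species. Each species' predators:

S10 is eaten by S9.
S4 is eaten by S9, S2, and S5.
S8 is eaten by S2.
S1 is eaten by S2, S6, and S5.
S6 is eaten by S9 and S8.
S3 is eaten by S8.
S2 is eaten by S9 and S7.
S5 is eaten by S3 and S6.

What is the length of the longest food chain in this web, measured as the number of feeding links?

5 links

One longest chain: S4 → S5 → S3 → S8 → S2 → S9.
It has 6 species and 5 links.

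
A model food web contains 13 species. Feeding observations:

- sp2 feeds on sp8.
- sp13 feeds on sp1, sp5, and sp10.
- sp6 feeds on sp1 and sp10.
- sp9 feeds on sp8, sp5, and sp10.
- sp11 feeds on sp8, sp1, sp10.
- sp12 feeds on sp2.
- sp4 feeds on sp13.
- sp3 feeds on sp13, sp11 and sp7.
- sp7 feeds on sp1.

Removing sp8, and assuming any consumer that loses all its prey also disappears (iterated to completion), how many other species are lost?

Remove sp8.
Round 1: sp2 (all prey gone) → extinct.
Round 2: sp12 (all prey gone) → extinct.
No further losses. Total secondary extinctions: 2.

2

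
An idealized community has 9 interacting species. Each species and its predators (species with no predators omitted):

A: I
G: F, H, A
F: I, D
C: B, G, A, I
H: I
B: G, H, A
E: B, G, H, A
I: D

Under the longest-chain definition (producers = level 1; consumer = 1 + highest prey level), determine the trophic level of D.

Trophic level 6

C is a producer → level 1.
B eats C (level 1); other prey at levels: E 1 → level 2.
G eats B (level 2); other prey at levels: C 1, E 1 → level 3.
F eats G → level 4.
I eats F (level 4); other prey at levels: C 1, H 4, A 4 → level 5.
D eats I (level 5); other prey at levels: F 4 → level 6.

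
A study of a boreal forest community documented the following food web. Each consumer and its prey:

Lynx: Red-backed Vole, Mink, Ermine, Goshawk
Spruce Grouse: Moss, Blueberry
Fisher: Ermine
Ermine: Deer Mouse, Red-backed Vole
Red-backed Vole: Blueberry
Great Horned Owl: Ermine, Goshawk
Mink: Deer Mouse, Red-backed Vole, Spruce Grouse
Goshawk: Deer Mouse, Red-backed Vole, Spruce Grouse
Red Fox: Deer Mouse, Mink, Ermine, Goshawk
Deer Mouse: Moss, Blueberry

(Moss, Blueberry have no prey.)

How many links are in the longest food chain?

3 links

One longest chain: Moss → Deer Mouse → Ermine → Great Horned Owl.
It has 4 species and 3 links.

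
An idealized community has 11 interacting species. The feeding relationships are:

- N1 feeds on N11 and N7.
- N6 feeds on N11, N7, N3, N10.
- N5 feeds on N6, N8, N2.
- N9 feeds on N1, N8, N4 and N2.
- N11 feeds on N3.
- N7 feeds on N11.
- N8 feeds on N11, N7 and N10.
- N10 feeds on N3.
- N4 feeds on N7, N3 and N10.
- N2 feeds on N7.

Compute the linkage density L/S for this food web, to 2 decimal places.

There are L = 23 links among S = 11 species.
L/S = 23/11 = 2.0909 ≈ 2.09.

L/S = 2.09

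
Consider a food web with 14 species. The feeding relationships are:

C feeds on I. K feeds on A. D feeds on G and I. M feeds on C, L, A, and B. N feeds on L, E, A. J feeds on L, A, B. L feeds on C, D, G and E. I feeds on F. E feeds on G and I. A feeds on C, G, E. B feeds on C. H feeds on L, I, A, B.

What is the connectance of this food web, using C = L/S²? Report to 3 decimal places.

The web has S = 14 species and L = 29 feeding links.
C = L / S² = 29 / 196 = 0.1480 ≈ 0.148.

C = 0.148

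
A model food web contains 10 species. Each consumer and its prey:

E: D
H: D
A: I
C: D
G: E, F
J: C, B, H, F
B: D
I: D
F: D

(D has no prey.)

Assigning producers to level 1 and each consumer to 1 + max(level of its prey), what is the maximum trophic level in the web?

3

Producers (level 1): D.
D → I → A gives A level 3.
No species has a prey at level 3, so no species reaches level 4.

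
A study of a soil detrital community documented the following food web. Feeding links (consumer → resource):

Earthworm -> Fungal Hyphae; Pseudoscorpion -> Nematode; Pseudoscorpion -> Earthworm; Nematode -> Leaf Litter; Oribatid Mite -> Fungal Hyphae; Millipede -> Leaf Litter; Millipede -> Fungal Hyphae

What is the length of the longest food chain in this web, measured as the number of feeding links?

One longest chain: Leaf Litter → Nematode → Pseudoscorpion.
It has 3 species and 2 links.

2 links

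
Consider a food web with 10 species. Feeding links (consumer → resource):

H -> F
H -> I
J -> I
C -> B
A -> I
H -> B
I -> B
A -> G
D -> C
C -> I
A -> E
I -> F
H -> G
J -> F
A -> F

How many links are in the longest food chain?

One longest chain: B → I → C → D.
It has 4 species and 3 links.

3 links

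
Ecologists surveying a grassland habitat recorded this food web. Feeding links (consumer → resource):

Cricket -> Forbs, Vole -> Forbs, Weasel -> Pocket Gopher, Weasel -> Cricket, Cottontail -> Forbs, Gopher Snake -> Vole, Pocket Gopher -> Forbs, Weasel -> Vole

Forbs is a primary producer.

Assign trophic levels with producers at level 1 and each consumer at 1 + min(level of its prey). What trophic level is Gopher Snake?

Trophic level 3

Forbs is a producer → level 1.
Vole eats Forbs → level 2.
Gopher Snake eats Vole → level 3.
No prey of Gopher Snake is below level 2, so 3 is the minimum.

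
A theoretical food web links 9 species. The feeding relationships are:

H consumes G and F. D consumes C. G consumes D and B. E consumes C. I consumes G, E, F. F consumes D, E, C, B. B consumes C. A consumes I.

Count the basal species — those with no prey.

Basal species (no prey listed): C.
Count: 1.

1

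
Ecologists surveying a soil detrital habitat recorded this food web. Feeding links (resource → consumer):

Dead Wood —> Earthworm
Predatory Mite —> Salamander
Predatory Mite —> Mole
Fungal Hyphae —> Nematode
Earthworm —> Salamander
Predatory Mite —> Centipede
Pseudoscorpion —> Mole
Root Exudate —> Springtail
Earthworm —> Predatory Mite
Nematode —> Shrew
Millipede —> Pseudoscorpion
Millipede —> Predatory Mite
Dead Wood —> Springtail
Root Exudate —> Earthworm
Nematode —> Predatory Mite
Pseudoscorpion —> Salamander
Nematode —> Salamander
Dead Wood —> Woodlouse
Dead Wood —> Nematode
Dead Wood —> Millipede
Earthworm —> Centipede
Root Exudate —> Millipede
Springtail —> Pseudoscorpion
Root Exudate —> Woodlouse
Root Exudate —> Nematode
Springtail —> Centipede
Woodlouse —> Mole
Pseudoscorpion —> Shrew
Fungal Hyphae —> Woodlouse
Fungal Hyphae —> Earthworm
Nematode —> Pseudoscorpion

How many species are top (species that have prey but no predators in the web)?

Top species (has prey, but nothing eats it): Shrew, Salamander, Centipede, Mole.
Count: 4.

4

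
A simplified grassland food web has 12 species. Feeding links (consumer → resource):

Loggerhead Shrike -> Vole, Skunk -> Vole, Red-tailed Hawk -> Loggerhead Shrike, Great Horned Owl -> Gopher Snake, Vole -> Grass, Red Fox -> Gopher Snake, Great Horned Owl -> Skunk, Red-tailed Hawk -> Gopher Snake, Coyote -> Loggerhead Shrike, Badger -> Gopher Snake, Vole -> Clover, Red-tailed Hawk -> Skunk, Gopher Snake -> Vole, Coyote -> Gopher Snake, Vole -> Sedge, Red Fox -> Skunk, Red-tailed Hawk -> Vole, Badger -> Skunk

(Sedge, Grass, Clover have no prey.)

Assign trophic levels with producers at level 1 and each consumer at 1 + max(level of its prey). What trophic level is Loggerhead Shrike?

Trophic level 3

Sedge is a producer → level 1.
Vole eats Sedge (level 1); other prey at levels: Grass 1, Clover 1 → level 2.
Loggerhead Shrike eats Vole → level 3.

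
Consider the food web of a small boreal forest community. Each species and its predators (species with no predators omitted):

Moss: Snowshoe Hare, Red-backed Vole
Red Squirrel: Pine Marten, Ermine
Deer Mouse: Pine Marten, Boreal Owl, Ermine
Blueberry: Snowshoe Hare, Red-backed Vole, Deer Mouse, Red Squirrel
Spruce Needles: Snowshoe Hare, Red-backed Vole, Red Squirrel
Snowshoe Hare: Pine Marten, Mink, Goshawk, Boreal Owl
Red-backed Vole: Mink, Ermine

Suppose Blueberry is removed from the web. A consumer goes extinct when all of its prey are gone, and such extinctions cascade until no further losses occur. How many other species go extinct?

1

Remove Blueberry.
Round 1: Deer Mouse (all prey gone) → extinct.
No further losses. Total secondary extinctions: 1.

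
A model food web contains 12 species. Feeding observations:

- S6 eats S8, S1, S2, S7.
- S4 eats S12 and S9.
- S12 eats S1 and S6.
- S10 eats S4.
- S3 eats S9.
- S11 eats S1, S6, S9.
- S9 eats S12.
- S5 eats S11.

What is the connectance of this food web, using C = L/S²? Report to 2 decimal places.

The web has S = 12 species and L = 15 feeding links.
C = L / S² = 15 / 144 = 0.1042 ≈ 0.10.

C = 0.10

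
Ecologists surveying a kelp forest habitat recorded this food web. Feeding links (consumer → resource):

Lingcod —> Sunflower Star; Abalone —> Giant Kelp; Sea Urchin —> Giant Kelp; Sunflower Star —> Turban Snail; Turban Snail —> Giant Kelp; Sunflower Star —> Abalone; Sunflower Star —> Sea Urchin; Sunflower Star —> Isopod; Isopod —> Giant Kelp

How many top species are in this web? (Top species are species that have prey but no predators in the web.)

1

Top species (has prey, but nothing eats it): Lingcod.
Count: 1.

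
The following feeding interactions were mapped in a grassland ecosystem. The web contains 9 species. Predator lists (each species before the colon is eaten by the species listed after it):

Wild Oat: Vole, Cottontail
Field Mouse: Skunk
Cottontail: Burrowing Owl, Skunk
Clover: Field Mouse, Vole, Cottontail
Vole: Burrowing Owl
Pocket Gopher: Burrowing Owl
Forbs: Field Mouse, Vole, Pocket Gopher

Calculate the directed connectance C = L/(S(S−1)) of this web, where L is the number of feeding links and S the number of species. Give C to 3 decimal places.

C = 0.181

The web has S = 9 species and L = 13 feeding links.
C = L / (S(S−1)) = 13 / 72 = 0.1806 ≈ 0.181.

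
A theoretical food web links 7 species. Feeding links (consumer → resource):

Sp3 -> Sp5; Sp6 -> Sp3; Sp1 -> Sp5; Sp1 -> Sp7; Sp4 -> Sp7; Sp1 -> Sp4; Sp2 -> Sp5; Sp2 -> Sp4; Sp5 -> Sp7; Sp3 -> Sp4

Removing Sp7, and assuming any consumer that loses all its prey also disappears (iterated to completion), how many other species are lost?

6

Remove Sp7.
Round 1: Sp4 (all prey gone), Sp5 (all prey gone) → extinct.
Round 2: Sp3 (all prey gone), Sp1 (all prey gone), Sp2 (all prey gone) → extinct.
Round 3: Sp6 (all prey gone) → extinct.
No further losses. Total secondary extinctions: 6.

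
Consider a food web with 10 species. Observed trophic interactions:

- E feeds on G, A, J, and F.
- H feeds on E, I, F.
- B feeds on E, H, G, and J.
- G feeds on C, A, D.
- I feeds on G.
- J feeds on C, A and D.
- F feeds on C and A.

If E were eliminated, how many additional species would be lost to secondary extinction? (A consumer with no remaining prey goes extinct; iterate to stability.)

Remove E.
Every predator of it retains at least one other prey: H still has F, I; B still has G, J, H.
No consumer loses all prey, so no secondary extinctions occur.

0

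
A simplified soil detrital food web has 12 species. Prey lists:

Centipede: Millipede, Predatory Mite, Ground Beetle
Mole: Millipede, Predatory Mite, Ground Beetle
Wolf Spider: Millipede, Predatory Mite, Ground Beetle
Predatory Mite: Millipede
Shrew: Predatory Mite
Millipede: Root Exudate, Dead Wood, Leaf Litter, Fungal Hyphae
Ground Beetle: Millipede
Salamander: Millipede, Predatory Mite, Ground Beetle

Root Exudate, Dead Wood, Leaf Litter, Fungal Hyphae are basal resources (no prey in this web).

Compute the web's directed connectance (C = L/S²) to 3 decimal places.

C = 0.132

The web has S = 12 species and L = 19 feeding links.
C = L / S² = 19 / 144 = 0.1319 ≈ 0.132.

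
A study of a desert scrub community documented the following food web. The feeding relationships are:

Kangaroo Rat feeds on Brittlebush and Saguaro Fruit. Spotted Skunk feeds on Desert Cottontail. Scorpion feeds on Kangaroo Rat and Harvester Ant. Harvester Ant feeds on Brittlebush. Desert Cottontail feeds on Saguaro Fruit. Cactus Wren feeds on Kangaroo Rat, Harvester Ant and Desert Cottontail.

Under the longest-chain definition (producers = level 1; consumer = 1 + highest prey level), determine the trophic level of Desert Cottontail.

Trophic level 2

Saguaro Fruit is a producer → level 1.
Desert Cottontail eats Saguaro Fruit → level 2.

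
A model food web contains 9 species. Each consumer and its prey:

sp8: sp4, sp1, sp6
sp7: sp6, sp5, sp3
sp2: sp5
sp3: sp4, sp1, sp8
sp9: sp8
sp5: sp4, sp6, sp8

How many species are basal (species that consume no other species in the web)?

Basal species (no prey listed): sp4, sp1, sp6.
Count: 3.

3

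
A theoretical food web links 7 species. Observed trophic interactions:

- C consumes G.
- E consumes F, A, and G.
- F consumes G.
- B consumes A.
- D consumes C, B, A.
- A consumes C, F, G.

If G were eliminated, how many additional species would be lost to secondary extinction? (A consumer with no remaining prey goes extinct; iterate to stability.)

6

Remove G.
Round 1: C (all prey gone), F (all prey gone) → extinct.
Round 2: A (all prey gone) → extinct.
Round 3: E (all prey gone), B (all prey gone) → extinct.
Round 4: D (all prey gone) → extinct.
No further losses. Total secondary extinctions: 6.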